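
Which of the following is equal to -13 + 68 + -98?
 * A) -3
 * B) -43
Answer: B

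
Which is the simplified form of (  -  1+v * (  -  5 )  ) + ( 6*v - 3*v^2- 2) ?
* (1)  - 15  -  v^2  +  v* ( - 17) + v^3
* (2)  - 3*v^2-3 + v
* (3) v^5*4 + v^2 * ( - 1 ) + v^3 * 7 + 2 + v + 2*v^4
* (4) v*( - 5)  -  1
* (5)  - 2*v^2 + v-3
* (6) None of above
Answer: 2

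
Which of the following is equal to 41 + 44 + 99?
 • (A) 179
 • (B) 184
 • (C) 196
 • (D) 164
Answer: B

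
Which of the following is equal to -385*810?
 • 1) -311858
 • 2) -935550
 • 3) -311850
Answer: 3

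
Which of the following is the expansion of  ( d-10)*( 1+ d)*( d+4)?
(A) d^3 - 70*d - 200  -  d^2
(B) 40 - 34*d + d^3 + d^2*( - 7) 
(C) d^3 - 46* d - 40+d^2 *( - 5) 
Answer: C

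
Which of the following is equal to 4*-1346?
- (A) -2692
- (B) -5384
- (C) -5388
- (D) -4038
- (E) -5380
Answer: B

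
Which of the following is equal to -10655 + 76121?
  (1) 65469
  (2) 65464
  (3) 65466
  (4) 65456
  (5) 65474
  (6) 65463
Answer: 3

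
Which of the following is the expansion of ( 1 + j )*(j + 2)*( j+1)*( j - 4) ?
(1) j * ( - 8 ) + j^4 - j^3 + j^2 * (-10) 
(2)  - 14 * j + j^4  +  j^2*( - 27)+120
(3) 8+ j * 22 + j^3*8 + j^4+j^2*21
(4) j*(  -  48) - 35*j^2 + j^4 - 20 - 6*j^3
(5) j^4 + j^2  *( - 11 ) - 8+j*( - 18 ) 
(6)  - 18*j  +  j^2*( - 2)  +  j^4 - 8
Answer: 5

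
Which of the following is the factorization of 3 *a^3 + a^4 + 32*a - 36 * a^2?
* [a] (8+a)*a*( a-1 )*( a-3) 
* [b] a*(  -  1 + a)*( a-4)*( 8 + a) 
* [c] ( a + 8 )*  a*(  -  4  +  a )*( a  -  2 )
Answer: b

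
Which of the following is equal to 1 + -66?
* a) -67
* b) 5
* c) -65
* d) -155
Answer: c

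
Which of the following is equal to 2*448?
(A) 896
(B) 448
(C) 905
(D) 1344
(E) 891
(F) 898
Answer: A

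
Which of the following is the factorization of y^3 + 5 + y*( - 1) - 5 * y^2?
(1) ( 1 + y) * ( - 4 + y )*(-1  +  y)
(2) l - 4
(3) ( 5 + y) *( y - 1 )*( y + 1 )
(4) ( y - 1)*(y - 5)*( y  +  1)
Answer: 4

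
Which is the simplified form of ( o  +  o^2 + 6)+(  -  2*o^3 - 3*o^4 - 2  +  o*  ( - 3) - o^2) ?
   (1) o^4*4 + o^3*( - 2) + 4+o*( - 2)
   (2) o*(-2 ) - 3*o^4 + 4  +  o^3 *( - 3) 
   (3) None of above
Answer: 3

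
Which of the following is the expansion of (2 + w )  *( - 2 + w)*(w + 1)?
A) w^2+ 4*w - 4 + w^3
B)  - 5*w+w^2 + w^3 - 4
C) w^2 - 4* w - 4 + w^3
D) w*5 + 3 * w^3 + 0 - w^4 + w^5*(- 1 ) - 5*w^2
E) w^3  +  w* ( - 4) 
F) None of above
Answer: C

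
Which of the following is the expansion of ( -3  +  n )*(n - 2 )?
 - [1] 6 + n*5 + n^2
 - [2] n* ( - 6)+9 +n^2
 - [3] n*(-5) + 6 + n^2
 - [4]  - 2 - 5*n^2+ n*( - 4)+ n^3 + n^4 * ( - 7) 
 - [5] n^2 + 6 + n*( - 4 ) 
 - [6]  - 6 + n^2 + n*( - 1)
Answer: 3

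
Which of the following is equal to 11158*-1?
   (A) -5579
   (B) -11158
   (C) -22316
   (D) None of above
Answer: B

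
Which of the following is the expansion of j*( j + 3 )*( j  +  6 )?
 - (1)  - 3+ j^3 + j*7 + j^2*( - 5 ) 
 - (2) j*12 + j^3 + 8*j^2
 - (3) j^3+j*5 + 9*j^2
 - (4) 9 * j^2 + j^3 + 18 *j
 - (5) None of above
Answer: 4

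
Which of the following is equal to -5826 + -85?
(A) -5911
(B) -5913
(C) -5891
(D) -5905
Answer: A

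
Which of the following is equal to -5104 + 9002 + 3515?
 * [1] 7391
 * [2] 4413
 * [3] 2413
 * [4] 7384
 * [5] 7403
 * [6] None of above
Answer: 6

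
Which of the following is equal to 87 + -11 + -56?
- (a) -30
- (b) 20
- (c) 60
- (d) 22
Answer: b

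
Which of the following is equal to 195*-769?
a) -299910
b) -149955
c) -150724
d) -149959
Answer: b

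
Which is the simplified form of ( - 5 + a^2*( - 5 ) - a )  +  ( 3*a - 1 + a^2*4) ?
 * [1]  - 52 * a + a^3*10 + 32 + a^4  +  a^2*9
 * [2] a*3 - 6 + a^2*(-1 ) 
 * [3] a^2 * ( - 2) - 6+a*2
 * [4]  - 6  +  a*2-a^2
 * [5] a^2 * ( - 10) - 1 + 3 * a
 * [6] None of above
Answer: 4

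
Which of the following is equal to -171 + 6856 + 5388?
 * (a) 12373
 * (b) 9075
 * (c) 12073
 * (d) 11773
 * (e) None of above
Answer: c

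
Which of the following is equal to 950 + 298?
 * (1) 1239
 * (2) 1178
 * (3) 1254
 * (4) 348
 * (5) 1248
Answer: 5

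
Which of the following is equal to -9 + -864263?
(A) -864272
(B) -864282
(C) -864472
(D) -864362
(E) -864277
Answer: A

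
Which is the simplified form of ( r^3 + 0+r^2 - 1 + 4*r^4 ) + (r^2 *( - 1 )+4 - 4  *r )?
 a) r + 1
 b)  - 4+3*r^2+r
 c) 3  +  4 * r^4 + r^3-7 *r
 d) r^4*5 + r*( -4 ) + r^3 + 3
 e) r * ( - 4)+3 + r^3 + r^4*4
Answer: e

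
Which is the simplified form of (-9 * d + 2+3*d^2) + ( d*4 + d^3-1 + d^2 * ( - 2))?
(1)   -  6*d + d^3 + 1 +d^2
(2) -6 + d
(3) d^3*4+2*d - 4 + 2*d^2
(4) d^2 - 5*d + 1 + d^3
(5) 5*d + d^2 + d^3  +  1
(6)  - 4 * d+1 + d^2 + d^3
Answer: 4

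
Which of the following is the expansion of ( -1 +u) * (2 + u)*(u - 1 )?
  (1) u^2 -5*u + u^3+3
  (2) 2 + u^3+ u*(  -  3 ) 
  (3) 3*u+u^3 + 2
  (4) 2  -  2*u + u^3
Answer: 2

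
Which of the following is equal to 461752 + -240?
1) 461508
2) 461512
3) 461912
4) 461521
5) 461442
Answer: 2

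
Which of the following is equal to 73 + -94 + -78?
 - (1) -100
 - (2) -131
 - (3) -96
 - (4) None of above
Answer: 4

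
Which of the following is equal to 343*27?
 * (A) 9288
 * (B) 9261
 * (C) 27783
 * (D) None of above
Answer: B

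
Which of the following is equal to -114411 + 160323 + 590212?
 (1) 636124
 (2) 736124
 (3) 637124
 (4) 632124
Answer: 1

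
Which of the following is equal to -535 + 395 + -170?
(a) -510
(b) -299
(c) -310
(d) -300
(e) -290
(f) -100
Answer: c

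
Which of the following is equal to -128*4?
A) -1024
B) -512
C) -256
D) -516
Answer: B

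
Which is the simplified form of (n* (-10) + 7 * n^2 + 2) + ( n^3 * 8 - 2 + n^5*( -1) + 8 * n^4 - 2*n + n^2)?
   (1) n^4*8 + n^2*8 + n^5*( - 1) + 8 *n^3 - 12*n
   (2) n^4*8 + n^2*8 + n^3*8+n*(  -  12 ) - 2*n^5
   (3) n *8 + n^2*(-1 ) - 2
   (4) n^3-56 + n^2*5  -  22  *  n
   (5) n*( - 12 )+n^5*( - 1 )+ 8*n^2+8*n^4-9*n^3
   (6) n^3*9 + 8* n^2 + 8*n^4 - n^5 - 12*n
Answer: 1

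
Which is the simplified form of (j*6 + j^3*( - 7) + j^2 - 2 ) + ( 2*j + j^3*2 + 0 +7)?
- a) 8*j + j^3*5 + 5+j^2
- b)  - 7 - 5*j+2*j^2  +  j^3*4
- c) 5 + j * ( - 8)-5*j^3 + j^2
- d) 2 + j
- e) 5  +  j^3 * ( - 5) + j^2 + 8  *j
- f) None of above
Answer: e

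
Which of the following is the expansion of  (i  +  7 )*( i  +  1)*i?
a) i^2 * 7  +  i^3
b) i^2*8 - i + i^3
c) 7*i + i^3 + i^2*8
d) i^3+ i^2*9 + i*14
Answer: c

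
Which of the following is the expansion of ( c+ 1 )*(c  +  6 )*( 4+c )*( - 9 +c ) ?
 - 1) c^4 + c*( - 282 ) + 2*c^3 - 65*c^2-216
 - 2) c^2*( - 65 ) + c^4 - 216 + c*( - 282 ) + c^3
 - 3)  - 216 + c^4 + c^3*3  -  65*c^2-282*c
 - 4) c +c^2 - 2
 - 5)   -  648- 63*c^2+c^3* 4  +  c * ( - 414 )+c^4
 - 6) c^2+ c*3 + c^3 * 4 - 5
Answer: 1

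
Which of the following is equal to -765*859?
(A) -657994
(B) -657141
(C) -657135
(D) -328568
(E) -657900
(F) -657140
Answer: C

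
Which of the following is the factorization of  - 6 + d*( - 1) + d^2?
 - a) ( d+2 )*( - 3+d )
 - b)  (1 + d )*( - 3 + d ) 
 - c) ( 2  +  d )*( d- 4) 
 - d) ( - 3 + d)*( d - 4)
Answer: a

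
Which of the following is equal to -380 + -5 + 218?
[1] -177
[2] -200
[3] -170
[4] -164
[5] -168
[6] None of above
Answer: 6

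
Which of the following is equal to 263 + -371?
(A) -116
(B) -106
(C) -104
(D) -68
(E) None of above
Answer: E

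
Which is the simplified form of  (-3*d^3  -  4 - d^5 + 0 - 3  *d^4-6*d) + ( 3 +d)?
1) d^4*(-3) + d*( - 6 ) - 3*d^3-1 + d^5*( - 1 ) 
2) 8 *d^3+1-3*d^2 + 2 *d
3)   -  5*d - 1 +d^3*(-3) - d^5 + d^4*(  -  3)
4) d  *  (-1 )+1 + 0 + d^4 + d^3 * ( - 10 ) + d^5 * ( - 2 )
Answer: 3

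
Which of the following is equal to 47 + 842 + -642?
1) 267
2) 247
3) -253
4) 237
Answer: 2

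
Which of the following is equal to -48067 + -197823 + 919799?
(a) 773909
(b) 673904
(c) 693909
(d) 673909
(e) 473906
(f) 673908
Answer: d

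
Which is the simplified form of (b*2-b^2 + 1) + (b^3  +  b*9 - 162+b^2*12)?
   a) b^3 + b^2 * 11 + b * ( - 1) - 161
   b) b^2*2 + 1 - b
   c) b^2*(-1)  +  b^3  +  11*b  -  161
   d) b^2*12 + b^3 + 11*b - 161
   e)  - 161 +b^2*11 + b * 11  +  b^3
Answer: e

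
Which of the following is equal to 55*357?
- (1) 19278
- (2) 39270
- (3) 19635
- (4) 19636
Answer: 3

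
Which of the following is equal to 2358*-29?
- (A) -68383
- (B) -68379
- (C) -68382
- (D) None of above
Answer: C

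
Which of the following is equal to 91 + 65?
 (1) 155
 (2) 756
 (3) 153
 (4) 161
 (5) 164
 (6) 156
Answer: 6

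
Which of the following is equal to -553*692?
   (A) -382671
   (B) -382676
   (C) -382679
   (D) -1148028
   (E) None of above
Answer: B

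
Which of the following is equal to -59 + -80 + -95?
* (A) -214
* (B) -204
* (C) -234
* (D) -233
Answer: C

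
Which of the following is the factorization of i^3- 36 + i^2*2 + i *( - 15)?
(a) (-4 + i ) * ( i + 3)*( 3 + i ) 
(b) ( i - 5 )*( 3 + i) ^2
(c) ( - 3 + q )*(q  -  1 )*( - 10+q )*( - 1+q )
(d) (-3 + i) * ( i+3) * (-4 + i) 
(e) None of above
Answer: a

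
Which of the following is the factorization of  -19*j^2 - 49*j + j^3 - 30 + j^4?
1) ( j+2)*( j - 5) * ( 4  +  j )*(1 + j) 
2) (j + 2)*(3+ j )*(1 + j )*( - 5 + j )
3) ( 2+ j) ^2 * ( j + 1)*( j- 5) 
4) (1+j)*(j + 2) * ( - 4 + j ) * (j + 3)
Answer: 2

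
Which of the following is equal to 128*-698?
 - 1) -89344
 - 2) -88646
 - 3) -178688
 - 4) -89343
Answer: 1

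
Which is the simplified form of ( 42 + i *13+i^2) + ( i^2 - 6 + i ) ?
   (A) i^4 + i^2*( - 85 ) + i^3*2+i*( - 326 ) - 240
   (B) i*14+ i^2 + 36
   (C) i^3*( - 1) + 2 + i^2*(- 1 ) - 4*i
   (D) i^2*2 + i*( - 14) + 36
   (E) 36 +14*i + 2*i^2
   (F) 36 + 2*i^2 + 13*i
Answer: E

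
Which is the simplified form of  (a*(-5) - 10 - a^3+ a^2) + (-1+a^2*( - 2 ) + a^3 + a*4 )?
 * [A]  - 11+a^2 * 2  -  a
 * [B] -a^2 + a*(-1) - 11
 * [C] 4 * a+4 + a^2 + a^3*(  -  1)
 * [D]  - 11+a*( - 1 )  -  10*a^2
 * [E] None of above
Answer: B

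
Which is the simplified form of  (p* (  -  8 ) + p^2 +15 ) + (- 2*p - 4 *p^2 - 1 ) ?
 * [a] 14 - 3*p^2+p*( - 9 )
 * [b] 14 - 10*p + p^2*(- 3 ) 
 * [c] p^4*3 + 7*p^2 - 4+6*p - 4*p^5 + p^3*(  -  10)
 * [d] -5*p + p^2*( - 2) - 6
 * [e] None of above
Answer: b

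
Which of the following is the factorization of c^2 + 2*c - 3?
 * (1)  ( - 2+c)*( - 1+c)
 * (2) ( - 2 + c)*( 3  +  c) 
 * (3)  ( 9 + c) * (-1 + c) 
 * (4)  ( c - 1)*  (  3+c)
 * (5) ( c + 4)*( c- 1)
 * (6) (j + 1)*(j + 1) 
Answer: 4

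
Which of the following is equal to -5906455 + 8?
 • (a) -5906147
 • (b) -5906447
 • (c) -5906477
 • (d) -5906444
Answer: b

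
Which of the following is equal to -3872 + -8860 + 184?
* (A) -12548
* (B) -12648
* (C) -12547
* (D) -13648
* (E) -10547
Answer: A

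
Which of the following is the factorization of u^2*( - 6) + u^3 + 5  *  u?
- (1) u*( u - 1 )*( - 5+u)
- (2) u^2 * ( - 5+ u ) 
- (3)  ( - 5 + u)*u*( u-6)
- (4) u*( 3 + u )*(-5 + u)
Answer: 1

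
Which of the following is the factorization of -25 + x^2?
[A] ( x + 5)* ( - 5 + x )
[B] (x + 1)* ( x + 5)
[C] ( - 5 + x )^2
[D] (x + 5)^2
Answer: A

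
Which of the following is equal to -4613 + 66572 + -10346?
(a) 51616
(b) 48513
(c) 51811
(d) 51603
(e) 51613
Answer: e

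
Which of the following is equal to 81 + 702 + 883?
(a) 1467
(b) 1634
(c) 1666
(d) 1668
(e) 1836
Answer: c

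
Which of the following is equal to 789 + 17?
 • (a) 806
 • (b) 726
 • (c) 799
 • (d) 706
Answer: a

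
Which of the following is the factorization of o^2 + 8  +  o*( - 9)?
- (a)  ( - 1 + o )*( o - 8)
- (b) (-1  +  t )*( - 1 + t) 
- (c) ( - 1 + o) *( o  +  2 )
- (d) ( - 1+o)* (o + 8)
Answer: a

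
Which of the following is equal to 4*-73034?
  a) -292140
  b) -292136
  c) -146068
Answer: b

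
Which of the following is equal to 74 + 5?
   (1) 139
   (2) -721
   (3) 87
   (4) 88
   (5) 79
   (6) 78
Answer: 5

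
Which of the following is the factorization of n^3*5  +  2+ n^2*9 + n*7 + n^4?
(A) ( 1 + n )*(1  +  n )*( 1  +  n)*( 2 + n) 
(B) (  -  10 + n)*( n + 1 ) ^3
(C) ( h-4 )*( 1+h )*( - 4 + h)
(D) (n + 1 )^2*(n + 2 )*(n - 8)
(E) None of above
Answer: A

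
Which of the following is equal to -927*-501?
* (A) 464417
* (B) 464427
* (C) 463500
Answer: B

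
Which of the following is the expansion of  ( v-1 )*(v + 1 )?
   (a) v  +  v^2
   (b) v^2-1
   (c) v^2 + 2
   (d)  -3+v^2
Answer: b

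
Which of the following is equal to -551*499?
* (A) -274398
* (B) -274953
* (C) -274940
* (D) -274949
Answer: D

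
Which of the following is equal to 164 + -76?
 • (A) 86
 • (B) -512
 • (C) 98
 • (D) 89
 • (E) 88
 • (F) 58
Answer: E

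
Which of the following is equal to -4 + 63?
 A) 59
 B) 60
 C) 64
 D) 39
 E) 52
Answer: A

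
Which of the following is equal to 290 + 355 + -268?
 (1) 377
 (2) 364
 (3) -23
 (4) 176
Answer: 1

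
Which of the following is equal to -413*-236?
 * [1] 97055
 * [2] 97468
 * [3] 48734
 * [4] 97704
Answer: 2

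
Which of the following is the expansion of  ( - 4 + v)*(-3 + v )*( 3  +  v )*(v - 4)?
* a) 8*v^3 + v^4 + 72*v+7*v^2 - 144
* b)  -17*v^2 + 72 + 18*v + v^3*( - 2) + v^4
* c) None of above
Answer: c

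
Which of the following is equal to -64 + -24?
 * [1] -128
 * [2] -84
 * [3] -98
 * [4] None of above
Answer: 4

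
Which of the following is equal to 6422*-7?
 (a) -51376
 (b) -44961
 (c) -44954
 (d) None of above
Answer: c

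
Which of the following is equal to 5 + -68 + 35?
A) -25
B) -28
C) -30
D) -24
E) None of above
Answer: B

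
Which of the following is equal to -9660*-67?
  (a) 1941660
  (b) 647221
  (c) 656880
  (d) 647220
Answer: d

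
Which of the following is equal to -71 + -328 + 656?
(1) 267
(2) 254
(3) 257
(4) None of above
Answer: 3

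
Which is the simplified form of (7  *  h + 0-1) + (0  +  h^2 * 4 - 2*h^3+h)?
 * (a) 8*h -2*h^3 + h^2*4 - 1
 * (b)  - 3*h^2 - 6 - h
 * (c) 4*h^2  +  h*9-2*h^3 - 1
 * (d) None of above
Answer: a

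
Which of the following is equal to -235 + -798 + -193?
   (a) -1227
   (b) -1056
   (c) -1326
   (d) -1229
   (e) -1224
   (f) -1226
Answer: f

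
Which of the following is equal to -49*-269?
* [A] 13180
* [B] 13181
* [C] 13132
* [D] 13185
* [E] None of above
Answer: B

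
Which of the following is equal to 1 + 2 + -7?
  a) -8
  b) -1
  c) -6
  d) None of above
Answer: d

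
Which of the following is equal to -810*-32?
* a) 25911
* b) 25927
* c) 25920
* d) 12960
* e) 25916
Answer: c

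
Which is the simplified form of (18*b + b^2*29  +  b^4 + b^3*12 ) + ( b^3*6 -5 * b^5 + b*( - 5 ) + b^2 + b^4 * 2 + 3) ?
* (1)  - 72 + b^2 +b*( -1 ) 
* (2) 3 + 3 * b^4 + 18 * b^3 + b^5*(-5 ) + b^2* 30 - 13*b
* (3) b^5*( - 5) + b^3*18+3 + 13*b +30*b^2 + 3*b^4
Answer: 3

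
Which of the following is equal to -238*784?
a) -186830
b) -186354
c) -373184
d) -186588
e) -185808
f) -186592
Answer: f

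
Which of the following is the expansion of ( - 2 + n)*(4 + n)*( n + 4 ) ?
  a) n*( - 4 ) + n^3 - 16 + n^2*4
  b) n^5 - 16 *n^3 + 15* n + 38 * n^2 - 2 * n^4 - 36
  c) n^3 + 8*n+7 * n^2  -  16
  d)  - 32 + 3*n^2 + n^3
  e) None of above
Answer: e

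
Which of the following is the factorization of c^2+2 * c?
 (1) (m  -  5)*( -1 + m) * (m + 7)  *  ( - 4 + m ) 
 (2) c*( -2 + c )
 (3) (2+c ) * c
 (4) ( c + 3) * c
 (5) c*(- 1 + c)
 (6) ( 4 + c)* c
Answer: 3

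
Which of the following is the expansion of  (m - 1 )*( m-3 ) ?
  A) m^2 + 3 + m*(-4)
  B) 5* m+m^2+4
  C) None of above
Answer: A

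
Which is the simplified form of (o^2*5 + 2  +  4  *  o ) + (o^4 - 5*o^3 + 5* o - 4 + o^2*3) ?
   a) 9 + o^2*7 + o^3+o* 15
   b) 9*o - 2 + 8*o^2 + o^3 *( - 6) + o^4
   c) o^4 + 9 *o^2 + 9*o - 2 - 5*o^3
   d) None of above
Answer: d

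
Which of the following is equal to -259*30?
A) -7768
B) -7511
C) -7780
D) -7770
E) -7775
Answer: D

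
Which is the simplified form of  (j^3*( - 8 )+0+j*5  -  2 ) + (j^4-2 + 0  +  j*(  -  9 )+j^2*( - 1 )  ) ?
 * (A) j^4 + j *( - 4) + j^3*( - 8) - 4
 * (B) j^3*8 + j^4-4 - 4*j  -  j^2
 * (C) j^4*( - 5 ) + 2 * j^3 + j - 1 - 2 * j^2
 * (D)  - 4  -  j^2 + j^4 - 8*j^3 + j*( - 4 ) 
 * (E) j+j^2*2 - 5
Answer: D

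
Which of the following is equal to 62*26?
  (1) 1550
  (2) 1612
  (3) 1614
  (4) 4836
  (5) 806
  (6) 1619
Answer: 2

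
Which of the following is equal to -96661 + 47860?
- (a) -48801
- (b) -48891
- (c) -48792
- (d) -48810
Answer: a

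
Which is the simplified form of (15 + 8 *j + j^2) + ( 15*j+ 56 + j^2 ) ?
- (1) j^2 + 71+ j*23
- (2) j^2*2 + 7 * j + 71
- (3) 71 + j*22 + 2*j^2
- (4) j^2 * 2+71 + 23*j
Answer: 4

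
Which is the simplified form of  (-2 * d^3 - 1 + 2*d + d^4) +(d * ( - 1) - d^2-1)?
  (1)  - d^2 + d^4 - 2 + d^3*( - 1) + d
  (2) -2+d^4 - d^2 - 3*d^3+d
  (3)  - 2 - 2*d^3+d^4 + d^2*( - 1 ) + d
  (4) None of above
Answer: 3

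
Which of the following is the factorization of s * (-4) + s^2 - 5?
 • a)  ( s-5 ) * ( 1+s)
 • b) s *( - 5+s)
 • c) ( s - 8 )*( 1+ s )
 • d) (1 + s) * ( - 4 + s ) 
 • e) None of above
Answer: a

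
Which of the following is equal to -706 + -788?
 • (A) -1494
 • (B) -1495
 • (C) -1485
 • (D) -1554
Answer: A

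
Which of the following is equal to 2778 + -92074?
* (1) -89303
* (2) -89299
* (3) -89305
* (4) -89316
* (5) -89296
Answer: 5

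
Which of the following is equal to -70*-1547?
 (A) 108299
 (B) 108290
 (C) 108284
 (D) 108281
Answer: B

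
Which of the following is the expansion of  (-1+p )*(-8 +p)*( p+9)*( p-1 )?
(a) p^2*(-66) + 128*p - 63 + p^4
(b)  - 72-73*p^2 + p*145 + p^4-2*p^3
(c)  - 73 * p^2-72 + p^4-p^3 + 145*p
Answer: c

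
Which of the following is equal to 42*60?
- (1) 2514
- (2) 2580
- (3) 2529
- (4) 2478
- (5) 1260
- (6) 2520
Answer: 6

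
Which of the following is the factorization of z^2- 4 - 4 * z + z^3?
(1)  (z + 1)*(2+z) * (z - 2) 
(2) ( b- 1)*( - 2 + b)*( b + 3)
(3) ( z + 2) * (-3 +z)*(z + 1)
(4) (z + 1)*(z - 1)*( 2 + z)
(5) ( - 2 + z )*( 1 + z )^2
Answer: 1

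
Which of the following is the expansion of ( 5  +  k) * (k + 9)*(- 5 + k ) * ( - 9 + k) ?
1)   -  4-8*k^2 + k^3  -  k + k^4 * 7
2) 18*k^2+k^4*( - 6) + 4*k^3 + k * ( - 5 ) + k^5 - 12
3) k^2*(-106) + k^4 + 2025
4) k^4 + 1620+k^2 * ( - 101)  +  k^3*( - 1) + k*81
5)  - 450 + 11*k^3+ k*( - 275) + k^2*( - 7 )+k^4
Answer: 3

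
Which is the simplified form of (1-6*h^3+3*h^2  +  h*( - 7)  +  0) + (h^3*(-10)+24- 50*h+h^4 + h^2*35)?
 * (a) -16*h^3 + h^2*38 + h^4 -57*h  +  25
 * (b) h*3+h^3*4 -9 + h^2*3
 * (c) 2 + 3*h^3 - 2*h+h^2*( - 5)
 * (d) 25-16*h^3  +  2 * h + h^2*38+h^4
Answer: a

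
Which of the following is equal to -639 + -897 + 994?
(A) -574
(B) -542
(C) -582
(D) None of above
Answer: B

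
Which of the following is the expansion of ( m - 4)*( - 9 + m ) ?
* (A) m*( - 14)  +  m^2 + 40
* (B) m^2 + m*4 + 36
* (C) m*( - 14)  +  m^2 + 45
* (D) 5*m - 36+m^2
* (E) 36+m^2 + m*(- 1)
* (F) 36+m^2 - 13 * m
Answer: F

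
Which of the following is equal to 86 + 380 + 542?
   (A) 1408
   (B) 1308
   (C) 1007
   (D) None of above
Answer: D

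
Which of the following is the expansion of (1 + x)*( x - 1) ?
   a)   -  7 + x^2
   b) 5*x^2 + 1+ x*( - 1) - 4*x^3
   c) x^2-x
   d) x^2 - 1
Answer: d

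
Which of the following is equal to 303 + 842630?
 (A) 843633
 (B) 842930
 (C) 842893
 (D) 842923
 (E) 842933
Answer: E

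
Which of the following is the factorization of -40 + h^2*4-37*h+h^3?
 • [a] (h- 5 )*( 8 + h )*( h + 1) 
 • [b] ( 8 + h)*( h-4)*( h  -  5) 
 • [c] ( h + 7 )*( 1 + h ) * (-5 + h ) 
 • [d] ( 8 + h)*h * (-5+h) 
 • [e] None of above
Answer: a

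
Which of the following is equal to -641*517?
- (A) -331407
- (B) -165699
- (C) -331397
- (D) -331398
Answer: C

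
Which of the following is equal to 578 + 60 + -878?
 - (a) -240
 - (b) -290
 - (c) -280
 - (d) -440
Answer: a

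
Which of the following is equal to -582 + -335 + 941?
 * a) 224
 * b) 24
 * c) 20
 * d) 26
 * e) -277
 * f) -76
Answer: b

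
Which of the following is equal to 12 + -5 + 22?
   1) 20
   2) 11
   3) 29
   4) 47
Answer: 3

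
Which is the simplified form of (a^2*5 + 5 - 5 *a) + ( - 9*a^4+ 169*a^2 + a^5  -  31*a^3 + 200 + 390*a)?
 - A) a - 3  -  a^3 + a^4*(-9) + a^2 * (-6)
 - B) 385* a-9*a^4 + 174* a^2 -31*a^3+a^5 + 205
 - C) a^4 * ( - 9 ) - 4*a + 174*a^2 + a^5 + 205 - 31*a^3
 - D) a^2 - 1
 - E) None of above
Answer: B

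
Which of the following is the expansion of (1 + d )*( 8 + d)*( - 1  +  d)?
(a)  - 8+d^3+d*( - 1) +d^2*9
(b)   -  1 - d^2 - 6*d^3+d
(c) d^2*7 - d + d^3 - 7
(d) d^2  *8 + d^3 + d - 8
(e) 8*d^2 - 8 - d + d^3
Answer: e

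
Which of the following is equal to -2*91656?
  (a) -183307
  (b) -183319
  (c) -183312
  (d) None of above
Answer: c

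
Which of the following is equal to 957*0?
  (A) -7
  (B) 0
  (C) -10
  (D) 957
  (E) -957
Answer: B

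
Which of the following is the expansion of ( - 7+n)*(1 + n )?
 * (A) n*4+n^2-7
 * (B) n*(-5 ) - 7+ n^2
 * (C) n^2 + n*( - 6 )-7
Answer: C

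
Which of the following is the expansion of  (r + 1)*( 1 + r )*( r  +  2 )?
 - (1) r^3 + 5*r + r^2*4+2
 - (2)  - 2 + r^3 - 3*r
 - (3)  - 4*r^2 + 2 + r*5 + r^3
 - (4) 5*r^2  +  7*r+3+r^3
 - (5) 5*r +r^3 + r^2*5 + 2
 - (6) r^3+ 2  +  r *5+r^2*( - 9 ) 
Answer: 1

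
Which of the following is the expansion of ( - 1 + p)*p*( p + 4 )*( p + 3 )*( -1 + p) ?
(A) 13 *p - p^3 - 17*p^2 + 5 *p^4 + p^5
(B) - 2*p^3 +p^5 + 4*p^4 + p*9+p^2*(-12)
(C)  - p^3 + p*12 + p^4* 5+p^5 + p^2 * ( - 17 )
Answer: C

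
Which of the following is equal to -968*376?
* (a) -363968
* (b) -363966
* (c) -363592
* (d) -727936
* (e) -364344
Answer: a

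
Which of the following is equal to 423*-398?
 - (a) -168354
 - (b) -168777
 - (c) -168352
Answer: a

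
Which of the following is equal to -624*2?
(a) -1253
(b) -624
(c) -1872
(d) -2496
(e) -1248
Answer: e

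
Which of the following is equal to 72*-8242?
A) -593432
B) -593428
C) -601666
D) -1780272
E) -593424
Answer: E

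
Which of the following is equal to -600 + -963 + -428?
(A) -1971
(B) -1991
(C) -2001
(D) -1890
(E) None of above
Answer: B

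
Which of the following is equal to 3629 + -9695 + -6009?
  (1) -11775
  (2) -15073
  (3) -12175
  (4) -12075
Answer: 4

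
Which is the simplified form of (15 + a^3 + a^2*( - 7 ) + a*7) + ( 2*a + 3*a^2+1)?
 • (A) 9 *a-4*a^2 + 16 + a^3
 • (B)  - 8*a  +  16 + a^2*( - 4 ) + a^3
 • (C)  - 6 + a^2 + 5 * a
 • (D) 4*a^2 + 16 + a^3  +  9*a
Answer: A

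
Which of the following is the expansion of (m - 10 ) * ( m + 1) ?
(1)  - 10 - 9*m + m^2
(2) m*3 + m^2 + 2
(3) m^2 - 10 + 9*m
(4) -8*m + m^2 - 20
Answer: 1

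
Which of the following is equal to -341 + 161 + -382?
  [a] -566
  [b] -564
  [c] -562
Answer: c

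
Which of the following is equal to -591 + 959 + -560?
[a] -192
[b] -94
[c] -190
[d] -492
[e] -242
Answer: a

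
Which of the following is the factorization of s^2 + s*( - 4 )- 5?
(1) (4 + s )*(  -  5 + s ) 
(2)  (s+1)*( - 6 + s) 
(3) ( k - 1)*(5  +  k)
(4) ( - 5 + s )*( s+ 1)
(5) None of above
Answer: 4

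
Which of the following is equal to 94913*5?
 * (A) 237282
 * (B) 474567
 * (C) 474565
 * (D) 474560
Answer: C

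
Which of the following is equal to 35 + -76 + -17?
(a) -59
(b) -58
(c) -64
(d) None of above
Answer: b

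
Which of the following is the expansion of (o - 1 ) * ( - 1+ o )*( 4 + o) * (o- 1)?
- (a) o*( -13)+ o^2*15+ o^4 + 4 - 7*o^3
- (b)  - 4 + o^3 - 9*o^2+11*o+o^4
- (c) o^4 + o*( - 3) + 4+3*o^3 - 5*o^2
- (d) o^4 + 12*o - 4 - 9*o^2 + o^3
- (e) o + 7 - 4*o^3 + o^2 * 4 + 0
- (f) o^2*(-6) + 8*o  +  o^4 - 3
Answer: b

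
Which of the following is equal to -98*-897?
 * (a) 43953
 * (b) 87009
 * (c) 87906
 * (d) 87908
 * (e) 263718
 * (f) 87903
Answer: c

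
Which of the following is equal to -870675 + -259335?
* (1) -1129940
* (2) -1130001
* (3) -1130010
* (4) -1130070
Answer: 3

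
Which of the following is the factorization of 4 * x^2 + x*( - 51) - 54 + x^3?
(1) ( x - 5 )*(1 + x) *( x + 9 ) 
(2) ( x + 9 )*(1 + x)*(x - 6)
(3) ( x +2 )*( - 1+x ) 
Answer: 2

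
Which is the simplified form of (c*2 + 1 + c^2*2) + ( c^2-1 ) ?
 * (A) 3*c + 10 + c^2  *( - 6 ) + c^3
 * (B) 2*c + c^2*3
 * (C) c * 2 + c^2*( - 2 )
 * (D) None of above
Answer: B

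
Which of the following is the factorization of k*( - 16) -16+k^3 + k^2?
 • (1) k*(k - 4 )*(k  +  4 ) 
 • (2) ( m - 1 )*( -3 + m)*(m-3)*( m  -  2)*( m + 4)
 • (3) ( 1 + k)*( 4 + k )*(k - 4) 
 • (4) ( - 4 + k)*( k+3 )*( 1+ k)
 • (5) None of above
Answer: 3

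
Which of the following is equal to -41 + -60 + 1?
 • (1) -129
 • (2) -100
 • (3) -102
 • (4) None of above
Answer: 2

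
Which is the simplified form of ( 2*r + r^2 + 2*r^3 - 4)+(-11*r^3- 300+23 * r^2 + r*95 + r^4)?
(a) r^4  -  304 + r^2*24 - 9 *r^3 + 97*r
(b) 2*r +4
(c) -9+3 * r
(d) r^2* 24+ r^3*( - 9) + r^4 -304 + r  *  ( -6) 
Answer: a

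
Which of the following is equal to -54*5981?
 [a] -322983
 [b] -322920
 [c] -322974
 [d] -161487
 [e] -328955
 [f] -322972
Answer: c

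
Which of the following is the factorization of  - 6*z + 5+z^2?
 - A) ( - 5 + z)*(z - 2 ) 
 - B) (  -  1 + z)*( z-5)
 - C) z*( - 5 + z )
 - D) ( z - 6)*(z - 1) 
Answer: B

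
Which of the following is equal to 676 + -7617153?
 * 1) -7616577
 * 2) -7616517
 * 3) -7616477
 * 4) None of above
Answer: 3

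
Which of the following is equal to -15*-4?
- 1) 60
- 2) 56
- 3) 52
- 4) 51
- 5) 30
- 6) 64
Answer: 1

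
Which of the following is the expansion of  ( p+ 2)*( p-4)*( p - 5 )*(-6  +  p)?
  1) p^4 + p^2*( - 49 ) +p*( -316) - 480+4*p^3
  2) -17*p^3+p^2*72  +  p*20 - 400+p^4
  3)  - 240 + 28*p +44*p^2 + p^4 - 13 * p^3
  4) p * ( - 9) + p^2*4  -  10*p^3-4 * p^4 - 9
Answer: 3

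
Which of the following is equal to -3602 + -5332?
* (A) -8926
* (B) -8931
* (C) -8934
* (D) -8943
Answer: C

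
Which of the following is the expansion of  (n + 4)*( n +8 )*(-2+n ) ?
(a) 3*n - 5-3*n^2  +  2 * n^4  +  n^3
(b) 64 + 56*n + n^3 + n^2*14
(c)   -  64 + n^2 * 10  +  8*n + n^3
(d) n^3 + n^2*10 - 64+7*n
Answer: c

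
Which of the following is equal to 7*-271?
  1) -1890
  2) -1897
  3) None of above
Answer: 2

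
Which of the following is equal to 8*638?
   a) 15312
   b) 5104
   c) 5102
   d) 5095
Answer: b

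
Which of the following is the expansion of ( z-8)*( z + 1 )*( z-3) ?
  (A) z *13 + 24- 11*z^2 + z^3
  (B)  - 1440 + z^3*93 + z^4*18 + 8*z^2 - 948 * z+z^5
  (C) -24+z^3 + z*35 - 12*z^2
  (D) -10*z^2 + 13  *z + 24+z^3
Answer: D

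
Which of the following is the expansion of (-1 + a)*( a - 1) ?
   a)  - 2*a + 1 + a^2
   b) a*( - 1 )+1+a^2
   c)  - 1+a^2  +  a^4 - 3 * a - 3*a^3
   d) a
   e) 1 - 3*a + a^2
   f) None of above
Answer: a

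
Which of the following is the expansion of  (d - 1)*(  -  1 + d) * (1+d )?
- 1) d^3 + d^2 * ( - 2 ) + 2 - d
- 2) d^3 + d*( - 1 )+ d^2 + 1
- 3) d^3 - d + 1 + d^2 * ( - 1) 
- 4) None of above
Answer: 3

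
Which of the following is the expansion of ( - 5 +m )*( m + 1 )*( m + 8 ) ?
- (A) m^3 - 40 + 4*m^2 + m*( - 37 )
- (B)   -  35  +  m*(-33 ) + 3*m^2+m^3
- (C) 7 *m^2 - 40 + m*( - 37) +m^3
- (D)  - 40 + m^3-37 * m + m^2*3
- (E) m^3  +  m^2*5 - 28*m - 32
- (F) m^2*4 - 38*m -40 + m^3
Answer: A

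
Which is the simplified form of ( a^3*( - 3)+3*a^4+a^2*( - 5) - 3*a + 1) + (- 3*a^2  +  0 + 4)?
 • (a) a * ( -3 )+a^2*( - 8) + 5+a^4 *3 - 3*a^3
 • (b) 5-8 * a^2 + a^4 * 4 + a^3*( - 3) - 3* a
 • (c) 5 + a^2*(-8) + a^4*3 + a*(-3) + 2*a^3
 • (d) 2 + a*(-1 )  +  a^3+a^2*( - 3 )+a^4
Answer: a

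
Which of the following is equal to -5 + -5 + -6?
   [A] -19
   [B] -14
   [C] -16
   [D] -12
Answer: C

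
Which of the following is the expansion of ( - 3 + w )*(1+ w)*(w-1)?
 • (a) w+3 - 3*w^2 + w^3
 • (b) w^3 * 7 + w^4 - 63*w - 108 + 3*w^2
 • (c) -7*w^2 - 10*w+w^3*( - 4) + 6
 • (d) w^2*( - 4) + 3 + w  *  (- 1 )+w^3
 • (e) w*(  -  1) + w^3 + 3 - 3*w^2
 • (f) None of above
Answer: e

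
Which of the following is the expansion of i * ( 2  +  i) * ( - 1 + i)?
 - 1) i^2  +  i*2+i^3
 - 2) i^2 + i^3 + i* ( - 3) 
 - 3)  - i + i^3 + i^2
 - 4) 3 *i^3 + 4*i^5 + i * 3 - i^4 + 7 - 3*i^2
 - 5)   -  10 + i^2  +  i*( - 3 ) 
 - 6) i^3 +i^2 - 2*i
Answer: 6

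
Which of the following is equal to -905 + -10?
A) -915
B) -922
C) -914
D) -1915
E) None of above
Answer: A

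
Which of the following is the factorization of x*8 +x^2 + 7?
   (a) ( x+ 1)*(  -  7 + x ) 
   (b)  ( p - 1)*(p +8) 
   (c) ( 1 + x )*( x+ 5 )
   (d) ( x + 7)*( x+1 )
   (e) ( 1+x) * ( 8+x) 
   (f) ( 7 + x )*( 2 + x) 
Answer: d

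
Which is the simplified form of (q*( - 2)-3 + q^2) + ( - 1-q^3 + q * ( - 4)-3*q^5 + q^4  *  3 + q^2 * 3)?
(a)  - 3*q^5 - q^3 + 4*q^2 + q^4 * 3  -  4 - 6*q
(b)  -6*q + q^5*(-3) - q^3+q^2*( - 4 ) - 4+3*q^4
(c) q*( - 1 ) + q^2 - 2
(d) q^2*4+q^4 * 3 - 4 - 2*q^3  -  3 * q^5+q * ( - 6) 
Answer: a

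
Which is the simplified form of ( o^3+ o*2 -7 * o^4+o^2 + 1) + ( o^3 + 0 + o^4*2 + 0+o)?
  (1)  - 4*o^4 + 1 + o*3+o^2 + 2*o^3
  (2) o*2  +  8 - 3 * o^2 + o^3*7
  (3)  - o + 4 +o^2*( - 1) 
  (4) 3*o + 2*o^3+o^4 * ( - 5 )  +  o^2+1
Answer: 4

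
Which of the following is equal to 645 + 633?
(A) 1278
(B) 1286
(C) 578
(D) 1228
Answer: A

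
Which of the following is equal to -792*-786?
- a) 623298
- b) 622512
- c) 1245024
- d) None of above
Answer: b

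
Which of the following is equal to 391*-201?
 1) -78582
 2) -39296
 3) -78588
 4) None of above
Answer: 4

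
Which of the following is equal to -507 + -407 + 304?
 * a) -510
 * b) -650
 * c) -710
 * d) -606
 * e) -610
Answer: e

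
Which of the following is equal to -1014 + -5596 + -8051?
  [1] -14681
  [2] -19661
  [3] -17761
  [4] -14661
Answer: 4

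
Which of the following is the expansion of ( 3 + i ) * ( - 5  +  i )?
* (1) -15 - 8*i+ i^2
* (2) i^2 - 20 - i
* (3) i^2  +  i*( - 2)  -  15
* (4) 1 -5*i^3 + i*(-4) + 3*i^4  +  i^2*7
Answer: 3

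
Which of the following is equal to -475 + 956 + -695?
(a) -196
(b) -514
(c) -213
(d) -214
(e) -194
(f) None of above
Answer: d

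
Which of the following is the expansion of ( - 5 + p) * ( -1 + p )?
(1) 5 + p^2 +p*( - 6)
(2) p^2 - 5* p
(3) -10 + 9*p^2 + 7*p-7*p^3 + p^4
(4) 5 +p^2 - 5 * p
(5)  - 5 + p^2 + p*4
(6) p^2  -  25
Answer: 1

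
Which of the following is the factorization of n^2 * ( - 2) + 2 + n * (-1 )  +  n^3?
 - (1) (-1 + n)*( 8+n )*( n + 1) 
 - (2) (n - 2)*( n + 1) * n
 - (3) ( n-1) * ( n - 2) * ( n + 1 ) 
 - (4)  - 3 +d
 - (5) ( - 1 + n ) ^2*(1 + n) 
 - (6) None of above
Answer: 3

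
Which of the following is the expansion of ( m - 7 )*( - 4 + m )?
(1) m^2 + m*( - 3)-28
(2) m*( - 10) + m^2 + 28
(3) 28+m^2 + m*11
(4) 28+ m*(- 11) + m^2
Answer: 4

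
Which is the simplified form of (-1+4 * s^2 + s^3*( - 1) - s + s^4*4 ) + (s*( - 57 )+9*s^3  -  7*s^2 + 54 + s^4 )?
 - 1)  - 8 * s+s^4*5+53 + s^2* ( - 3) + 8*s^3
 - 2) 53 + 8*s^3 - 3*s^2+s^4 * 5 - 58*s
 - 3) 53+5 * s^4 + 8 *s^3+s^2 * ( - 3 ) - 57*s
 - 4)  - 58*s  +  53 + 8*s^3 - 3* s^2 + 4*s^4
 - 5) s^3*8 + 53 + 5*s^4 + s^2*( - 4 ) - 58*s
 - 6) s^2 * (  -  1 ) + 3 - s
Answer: 2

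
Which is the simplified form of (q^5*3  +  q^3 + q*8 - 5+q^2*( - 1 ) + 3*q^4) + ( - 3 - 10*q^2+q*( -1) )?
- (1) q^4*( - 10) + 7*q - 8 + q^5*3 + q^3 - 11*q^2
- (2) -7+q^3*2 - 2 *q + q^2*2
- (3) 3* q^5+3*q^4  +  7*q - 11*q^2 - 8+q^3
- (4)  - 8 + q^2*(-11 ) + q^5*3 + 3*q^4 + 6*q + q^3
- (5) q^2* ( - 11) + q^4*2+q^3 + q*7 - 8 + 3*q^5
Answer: 3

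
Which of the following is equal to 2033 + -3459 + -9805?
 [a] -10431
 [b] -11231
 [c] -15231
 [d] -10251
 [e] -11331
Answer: b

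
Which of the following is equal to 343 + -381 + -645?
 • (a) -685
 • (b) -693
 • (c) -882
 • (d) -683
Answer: d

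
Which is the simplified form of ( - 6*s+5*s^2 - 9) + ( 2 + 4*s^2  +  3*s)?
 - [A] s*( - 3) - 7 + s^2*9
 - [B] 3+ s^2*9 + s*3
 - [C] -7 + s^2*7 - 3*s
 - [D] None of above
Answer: A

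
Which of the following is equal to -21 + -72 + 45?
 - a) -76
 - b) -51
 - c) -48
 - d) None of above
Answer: c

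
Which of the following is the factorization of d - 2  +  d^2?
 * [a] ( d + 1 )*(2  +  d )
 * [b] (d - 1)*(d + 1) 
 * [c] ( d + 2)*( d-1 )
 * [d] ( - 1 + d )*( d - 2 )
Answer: c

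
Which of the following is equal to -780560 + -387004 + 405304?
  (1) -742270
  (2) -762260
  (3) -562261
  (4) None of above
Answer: 2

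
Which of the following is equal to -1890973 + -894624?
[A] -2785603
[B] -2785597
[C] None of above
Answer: B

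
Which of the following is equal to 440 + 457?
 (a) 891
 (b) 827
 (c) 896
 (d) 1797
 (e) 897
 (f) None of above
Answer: e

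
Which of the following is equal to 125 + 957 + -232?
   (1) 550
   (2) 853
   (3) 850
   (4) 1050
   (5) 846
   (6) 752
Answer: 3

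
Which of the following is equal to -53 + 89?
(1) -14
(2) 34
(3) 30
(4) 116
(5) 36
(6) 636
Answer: 5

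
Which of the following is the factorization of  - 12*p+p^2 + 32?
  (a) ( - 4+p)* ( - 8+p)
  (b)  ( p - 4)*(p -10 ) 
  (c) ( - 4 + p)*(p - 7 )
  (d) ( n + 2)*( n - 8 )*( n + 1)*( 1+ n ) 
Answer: a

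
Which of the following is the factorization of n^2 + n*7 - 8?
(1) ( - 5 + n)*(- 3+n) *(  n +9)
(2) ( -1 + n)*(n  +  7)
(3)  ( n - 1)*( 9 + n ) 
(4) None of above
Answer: 4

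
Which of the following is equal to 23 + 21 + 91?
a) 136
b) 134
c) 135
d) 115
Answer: c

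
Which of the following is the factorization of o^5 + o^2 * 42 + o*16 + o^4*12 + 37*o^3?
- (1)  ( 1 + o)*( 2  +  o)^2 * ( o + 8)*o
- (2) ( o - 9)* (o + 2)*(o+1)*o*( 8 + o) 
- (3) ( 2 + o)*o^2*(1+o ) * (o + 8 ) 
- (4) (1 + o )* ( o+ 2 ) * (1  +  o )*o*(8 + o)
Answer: 4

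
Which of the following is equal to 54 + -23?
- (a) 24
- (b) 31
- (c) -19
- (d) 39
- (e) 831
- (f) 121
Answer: b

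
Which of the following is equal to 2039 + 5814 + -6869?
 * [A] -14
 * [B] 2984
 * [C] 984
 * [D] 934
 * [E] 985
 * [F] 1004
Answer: C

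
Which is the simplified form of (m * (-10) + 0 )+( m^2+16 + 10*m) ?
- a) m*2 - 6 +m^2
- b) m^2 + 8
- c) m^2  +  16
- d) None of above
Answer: c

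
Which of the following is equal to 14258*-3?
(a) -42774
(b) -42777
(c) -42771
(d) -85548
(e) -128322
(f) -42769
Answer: a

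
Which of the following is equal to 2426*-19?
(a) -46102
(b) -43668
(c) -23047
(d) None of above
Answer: d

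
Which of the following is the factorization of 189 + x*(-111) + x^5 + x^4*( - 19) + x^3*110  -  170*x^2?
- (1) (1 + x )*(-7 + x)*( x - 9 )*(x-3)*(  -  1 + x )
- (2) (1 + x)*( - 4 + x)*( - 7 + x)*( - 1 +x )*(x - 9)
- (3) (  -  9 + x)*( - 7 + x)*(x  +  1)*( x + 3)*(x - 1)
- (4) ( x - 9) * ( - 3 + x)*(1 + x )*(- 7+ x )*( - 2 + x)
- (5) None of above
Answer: 1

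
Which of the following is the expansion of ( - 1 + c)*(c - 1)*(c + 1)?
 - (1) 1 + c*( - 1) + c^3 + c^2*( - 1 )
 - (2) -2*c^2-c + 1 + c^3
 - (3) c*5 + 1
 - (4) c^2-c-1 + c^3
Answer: 1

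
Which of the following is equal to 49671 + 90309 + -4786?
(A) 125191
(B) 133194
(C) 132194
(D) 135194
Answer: D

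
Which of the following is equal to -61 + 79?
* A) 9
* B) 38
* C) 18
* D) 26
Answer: C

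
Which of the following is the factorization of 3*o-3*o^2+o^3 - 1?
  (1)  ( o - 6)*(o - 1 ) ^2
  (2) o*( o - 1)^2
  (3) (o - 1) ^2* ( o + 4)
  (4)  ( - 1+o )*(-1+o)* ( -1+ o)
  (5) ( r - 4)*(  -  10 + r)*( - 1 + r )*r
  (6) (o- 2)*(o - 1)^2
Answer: 4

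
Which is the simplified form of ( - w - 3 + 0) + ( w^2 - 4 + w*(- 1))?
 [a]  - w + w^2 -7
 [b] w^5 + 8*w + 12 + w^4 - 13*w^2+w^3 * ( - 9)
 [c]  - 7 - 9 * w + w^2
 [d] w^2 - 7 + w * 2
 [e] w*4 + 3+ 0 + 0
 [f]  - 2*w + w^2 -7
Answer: f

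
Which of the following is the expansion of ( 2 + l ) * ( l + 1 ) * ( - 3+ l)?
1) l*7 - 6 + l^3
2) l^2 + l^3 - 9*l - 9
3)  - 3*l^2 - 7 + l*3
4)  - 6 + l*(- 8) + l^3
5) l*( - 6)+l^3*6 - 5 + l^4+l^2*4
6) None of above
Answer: 6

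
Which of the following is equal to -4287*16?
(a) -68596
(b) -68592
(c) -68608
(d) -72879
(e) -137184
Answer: b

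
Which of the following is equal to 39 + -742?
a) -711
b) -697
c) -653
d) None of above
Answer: d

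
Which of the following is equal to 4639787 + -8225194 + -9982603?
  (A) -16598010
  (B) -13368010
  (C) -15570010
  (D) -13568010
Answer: D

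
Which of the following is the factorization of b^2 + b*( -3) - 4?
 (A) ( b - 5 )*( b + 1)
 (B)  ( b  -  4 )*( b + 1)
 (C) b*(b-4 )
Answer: B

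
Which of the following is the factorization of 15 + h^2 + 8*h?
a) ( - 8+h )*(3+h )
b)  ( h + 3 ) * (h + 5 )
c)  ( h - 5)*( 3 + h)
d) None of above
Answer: b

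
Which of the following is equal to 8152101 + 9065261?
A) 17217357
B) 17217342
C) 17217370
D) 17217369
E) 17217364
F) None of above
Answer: F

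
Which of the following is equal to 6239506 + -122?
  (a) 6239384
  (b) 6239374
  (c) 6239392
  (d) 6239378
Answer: a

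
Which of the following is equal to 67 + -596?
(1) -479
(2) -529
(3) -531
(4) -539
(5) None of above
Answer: 2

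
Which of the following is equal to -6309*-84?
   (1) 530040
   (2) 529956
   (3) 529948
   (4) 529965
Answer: 2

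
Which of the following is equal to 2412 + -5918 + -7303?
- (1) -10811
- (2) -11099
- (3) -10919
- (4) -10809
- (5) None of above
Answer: 4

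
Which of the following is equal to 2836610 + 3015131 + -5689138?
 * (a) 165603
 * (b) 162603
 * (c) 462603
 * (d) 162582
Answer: b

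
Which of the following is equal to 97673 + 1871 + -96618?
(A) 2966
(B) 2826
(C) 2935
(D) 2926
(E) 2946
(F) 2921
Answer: D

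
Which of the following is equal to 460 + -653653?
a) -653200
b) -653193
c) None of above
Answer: b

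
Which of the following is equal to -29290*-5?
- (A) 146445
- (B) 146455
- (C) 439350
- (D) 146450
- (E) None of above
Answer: D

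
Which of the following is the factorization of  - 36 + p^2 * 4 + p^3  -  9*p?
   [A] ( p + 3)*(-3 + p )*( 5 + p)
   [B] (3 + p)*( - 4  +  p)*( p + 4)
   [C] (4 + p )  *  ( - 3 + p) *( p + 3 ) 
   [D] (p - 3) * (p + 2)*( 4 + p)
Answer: C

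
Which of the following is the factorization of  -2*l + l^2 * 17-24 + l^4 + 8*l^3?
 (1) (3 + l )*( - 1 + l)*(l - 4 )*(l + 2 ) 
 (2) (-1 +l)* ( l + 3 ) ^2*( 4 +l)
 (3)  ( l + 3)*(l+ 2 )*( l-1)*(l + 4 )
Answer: 3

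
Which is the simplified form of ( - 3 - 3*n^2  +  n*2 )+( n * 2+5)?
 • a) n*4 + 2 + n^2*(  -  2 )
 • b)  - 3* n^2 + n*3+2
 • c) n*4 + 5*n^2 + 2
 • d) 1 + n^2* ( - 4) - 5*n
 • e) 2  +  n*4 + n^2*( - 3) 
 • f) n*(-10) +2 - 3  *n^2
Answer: e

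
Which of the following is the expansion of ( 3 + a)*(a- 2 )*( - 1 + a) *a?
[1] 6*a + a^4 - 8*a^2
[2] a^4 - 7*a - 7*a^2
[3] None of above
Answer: 3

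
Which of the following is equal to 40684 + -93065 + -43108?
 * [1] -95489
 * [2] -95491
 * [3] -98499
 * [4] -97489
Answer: 1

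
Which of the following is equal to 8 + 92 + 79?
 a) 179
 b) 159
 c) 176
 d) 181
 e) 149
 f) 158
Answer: a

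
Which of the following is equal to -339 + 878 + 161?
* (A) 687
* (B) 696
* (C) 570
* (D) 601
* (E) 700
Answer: E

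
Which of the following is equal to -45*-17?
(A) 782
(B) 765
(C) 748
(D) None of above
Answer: B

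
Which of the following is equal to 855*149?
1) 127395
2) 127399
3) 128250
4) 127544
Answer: 1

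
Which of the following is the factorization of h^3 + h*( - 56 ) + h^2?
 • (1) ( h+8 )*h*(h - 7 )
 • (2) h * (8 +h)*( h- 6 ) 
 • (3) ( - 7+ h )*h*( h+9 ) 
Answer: 1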